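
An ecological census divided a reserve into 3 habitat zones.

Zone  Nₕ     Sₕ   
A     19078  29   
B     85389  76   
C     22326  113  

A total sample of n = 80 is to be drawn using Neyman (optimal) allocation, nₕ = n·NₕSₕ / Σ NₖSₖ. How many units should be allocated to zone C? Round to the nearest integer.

A: NₕSₕ = 19078·29 = 553262
B: NₕSₕ = 85389·76 = 6489564
C: NₕSₕ = 22326·113 = 2522838
Σ NₕSₕ = 9565664.
n_C = 80·2522838/9565664 = 21.099... → 21.

21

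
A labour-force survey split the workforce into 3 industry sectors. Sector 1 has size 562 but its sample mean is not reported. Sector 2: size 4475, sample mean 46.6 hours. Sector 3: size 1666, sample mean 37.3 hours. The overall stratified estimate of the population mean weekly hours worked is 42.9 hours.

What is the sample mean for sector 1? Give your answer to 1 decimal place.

N = 562 + 4475 + 1666 = 6703.
Overall total = μ·N = 42.9·6703 = 287558.7.
Subtract the known strata: 4475·46.6 + 1666·37.3 = 270676.8.
Remaining total for sector 1: 287558.7 − 270676.8 = 16881.9.
Divide by its size: 16881.9 / 562 = 30.039... → 30.0.

30.0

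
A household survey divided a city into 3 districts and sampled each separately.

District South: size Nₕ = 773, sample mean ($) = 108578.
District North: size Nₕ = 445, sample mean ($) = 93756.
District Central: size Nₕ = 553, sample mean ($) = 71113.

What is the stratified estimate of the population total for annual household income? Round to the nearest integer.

South: 773·108578 = 83930794
North: 445·93756 = 41721420
Central: 553·71113 = 39325489
τ̂ = Σ Nₕx̄ₕ = 164977703.

164977703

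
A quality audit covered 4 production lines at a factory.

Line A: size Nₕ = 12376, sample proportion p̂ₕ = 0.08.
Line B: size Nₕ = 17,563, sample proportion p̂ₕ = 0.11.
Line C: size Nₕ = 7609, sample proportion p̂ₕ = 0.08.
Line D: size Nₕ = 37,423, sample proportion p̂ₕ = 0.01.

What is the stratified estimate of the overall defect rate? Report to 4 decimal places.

N = 12376 + 17563 + 7609 + 37423 = 74971.
Overall proportion = Σ (Nₕ/N)·p̂ₕ.
Σ Nₕp̂ₕ = 990.08 + 1931.93 + 608.72 + 374.23 = 3904.96.
3904.96 / 74971 = 0.052086... → 0.0521.

0.0521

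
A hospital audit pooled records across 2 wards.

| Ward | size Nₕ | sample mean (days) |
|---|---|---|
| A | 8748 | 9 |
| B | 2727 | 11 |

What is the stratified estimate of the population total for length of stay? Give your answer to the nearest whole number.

108729

Estimate total by summing Nₕ·x̄ₕ over strata.
8748·9 + 2727·11 = 78732 + 29997 = 108729.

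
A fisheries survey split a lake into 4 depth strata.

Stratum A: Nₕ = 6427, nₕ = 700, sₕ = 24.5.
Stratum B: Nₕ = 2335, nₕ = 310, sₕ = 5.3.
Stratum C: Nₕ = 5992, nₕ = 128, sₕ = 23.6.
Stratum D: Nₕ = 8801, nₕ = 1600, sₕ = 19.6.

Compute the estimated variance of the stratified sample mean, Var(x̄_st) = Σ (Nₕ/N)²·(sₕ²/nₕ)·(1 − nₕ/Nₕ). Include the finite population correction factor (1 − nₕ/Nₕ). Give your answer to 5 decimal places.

0.36064

N = 23555. Term for each stratum: Wₕ²sₕ²/nₕ·(1−nₕ/Nₕ).
Var(x̄_st) = 0.05688574 + 0.00077221 + 0.27555836 + 0.02742526 = 0.36064157 → 0.36064.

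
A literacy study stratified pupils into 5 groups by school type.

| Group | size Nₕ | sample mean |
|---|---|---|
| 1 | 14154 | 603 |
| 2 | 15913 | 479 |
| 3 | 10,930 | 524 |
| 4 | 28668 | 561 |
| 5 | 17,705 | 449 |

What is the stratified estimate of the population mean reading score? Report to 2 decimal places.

N = 87370; weights Wₕ = Nₕ/N = (0.1620, 0.1821, 0.1251, 0.3281, 0.2026).
x̄_st = Σ Wₕ·x̄ₕ = 0.1620·603 + 0.1821·479 + 0.1251·524 + 0.3281·561 + 0.2026·449 ≈ 525.5443...
→ 525.54.

525.54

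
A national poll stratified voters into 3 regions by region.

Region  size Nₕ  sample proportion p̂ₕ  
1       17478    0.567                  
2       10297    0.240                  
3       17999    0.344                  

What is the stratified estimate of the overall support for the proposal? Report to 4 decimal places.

0.4058

N = 17478 + 10297 + 17999 = 45774.
Overall proportion = Σ (Nₕ/N)·p̂ₕ.
Σ Nₕp̂ₕ = 9910.026 + 2471.28 + 6191.656 = 18572.962.
18572.962 / 45774 = 0.405754... → 0.4058.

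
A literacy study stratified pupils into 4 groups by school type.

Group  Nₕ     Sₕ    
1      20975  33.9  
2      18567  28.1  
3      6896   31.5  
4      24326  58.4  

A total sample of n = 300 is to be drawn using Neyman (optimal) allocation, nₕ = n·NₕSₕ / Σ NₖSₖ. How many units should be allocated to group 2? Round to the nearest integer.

55

1: NₕSₕ = 20975·33.9 = 711052.5
2: NₕSₕ = 18567·28.1 = 521732.7
3: NₕSₕ = 6896·31.5 = 217224
4: NₕSₕ = 24326·58.4 = 1420638.4
Σ NₕSₕ = 2870647.6.
n_2 = 300·521732.7/2870647.6 = 54.524... → 55.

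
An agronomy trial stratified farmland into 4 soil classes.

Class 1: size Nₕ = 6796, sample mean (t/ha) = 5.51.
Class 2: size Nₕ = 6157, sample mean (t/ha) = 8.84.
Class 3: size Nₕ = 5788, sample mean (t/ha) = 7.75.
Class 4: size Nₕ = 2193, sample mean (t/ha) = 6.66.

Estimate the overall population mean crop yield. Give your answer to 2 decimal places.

x̄_st = (Σ Nₕx̄ₕ) / (Σ Nₕ) = (6796·5.51 + 6157·8.84 + 5788·7.75 + 2193·6.66) / 20934
= 151336.22 / 20934 = 7.2292... → 7.23.

7.23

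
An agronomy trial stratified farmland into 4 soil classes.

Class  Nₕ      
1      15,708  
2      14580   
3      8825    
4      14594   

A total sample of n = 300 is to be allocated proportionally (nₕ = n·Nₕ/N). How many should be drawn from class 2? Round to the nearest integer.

81

Share of class 2 = 14580/53707 = 0.27147.
Allocate 300 × 0.27147 = 81.442... → 81.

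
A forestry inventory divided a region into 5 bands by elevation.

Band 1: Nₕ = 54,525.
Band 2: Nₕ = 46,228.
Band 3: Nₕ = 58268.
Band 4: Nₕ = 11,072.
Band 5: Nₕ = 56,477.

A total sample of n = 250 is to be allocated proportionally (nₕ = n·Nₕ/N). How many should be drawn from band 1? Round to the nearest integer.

60

N = 54525 + 46228 + 58268 + 11072 + 56477 = 226570.
n_1 = 250·54525/226570 = 60.164... → 60.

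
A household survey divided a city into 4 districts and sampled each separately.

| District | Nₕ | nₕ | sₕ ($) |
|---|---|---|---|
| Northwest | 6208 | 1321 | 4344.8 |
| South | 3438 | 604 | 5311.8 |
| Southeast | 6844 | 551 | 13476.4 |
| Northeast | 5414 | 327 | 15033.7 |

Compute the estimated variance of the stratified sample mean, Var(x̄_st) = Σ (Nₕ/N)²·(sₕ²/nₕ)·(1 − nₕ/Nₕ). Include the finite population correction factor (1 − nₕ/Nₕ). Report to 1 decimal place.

N = 21904; Wₕ = Nₕ/N.
district Northwest: (6208/21904)²·4344.8²/1321·(1 − 1321/6208) = 903.6161
district South: (3438/21904)²·5311.8²/604·(1 − 604/3438) = 948.6486
district Southeast: (6844/21904)²·13476.4²/551·(1 − 551/6844) = 29588.0987
district Northeast: (5414/21904)²·15033.7²/327·(1 − 327/5414) = 39675.0181
Sum = 71115.3814 → 71115.4.

71115.4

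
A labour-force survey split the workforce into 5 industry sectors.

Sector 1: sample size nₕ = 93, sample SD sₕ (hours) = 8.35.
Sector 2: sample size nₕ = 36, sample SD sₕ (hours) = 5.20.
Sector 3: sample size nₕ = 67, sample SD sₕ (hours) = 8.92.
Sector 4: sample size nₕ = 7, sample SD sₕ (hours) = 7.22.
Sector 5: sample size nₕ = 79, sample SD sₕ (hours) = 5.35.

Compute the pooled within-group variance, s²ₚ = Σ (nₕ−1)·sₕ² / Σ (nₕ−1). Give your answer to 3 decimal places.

1: (93−1)·8.35² = 92·69.7225 = 6414.47
2: (36−1)·5.20² = 35·27.04 = 946.4
3: (67−1)·8.92² = 66·79.5664 = 5251.3824
4: (7−1)·7.22² = 6·52.1284 = 312.7704
5: (79−1)·5.35² = 78·28.6225 = 2232.555
Numerator = 15157.5778; denominator = Σ(nₕ−1) = 277.
s²ₚ = 15157.5778/277 = 54.72050... → 54.720.

54.720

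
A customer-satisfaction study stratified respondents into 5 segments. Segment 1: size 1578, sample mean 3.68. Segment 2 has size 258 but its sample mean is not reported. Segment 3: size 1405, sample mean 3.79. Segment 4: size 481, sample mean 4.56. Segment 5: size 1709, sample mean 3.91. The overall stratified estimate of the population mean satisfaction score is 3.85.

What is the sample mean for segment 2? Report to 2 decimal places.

3.50

N = 1578 + 258 + 1405 + 481 + 1709 = 5431.
Overall total = μ·N = 3.85·5431 = 20909.35.
Subtract the known strata: 1578·3.68 + 1405·3.79 + 481·4.56 + 1709·3.91 = 20007.54.
Remaining total for segment 2: 20909.35 − 20007.54 = 901.81.
Divide by its size: 901.81 / 258 = 3.4954... → 3.50.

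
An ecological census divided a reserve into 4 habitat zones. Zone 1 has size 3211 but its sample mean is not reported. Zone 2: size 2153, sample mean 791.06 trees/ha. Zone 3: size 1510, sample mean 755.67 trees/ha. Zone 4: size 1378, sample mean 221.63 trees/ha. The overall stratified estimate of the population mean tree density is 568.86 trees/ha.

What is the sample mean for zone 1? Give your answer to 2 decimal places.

Σ Nₕx̄ₕ = N·μ, so 3211·x̄_1 = 8252·568.86 − (2153·791.06 + 1510·755.67 + 1378·221.63).
= 4694232.72 − 3149620.02 = 1544612.7.
x̄_1 = 1544612.7 / 3211 = 481.0379... → 481.04.

481.04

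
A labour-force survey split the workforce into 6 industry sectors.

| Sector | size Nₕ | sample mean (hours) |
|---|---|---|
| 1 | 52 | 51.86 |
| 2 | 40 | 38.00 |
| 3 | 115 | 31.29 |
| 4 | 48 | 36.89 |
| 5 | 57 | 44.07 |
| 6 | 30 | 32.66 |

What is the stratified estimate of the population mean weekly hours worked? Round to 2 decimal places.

38.24

N = 52 + 40 + 115 + 48 + 57 + 30 = 342.
The stratified mean weights each stratum mean by its population share Nₕ/N.
Σ Nₕx̄ₕ = 52·51.86 + 40·38.00 + 115·31.29 + 48·36.89 + 57·44.07 + 30·32.66 = 2696.72 + 1520 + 3598.35 + 1770.72 + 2511.99 + 979.8 = 13077.58.
Divide by N: 13077.58 / 342 = 38.2385... → 38.24.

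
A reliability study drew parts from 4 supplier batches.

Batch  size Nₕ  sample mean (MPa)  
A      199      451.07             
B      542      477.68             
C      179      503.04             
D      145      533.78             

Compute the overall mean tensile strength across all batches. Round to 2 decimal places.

N = 1065; weights Wₕ = Nₕ/N = (0.1869, 0.5089, 0.1681, 0.1362).
x̄_st = Σ Wₕ·x̄ₕ = 0.1869·451.07 + 0.5089·477.68 + 0.1681·503.04 + 0.1362·533.78 ≈ 484.6082...
→ 484.61.

484.61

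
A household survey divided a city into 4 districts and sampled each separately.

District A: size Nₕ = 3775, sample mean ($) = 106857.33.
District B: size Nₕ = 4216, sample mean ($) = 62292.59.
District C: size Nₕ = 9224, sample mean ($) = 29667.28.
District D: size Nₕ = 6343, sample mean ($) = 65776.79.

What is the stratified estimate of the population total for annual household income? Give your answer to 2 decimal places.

1356885149.88

Estimate total by summing Nₕ·x̄ₕ over strata.
3775·106857.33 + 4216·62292.59 + 9224·29667.28 + 6343·65776.79 = 403386420.75 + 262625559.44 + 273650990.72 + 417222178.97 = 1356885149.88.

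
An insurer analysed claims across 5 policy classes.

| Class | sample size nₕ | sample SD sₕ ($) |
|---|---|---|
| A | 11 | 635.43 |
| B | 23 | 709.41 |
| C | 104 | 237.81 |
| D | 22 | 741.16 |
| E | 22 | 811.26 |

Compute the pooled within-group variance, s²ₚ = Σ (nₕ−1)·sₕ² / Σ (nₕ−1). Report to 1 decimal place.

261532.1

A: (11−1)·635.43² = 10·403771.2849 = 4037712.849
B: (23−1)·709.41² = 22·503262.5481 = 11071776.0582
C: (104−1)·237.81² = 103·56553.5961 = 5825020.3983
D: (22−1)·741.16² = 21·549318.1456 = 11535681.0576
E: (22−1)·811.26² = 21·658142.7876 = 13820998.5396
Numerator = 46291188.9027; denominator = Σ(nₕ−1) = 177.
s²ₚ = 46291188.9027/177 = 261532.141... → 261532.1.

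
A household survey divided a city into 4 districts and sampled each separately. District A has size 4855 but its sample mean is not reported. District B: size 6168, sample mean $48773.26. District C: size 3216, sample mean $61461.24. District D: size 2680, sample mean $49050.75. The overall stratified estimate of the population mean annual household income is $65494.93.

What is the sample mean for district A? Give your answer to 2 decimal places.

Σ Nₕx̄ₕ = N·μ, so 4855·x̄_A = 16919·65494.93 − (6168·48773.26 + 3216·61461.24 + 2680·49050.75).
= 1108108720.67 − 629948825.52 = 478159895.15.
x̄_A = 478159895.15 / 4855 = 98488.1349... → 98488.13.

98488.13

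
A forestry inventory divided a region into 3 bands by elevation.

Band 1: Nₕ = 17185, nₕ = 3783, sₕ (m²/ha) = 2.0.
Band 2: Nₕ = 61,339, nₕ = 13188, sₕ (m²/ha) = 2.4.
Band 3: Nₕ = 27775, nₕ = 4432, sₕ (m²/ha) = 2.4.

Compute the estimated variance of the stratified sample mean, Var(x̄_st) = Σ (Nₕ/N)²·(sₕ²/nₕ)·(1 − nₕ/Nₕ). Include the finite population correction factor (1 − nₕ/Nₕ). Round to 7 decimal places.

N = 106299. Term for each stratum: Wₕ²sₕ²/nₕ·(1−nₕ/Nₕ).
Var(x̄_st) = 0.0000215518 + 0.0001141635 + 0.0000745719 = 0.0002102872 → 0.0002103.

0.0002103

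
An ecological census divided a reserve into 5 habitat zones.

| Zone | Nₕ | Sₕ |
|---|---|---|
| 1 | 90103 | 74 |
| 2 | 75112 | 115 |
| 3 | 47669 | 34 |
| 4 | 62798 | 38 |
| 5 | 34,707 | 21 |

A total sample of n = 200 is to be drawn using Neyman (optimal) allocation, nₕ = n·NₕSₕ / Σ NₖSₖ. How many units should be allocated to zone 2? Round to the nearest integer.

1: NₕSₕ = 90103·74 = 6667622
2: NₕSₕ = 75112·115 = 8637880
3: NₕSₕ = 47669·34 = 1620746
4: NₕSₕ = 62798·38 = 2386324
5: NₕSₕ = 34707·21 = 728847
Σ NₕSₕ = 20041419.
n_2 = 200·8637880/20041419 = 86.200... → 86.

86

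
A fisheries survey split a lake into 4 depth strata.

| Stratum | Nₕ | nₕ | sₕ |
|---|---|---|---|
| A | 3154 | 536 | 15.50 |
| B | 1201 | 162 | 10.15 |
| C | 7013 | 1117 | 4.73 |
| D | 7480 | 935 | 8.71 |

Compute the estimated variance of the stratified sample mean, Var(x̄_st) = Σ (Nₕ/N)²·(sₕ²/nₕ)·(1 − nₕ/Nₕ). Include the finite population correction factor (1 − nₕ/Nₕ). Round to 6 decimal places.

N = 18848. Term for each stratum: Wₕ²sₕ²/nₕ·(1−nₕ/Nₕ).
Var(x̄_st) = 0.010418361 + 0.002233804 + 0.002331309 + 0.011181637 = 0.026165111 → 0.026165.

0.026165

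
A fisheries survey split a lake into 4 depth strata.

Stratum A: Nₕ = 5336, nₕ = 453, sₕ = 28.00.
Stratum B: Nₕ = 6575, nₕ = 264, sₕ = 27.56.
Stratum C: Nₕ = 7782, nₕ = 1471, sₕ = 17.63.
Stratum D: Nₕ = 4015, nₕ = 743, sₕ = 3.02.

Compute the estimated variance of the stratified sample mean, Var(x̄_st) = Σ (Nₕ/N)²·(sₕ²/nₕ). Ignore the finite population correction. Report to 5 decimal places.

N = 23708; Wₕ = Nₕ/N.
stratum A: (5336/23708)²·28.00²/453 = 0.08767175
stratum B: (6575/23708)²·27.56²/264 = 0.22128714
stratum C: (7782/23708)²·17.63²/1471 = 0.02276589
stratum D: (4015/23708)²·3.02²/743 = 0.00035205
Sum = 0.33207683 → 0.33208.

0.33208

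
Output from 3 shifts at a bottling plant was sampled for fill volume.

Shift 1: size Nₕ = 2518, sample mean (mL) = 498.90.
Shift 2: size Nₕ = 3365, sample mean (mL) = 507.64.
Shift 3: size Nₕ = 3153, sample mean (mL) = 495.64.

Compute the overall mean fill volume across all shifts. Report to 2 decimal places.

501.02

N = 2518 + 3365 + 3153 = 9036.
Weight each subgroup mean by Nₕ/N and sum.
Σ Nₕx̄ₕ = 2518·498.90 + 3365·507.64 + 3153·495.64 = 1256230.2 + 1708208.6 + 1562752.92 = 4527191.72.
Divide by N: 4527191.72 / 9036 = 501.0172... → 501.02.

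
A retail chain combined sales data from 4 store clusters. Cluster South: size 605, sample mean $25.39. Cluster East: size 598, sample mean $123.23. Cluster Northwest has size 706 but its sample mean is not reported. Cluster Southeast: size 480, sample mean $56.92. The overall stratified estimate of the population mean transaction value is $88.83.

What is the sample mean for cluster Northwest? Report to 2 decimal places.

Σ Nₕx̄ₕ = N·μ, so 706·x̄_Northwest = 2389·88.83 − (605·25.39 + 598·123.23 + 480·56.92).
= 212214.87 − 116374.09 = 95840.78.
x̄_Northwest = 95840.78 / 706 = 135.7518... → 135.75.

135.75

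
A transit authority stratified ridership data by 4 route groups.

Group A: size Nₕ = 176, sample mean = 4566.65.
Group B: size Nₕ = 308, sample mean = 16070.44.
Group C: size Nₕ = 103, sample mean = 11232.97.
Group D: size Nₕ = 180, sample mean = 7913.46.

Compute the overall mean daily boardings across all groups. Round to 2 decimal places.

10866.81

x̄_st = (Σ Nₕx̄ₕ) / (Σ Nₕ) = (176·4566.65 + 308·16070.44 + 103·11232.97 + 180·7913.46) / 767
= 8334844.63 / 767 = 10866.8118... → 10866.81.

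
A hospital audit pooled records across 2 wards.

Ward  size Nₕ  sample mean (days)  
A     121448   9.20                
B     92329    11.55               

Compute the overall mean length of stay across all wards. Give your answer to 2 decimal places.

10.21

x̄_st = (Σ Nₕx̄ₕ) / (Σ Nₕ) = (121448·9.20 + 92329·11.55) / 213777
= 2183721.55 / 213777 = 10.2150... → 10.21.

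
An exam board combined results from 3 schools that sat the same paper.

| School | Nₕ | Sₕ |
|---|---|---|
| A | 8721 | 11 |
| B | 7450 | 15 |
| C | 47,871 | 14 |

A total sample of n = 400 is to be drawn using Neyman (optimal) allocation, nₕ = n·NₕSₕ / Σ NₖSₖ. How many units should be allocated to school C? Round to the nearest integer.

Σ NₕSₕ = 8721·11 + 7450·15 + 47871·14 = 877875.
Share for C: 670194/877875 = 0.76343.
n_C = 400 × 0.76343 = 305.371... → 305.

305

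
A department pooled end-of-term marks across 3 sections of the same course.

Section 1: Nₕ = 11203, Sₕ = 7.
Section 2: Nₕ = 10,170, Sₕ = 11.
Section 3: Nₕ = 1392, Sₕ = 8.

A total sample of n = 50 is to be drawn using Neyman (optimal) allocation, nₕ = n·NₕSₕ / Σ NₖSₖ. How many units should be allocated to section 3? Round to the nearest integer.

Σ NₕSₕ = 11203·7 + 10170·11 + 1392·8 = 201427.
Share for 3: 11136/201427 = 0.05529.
n_3 = 50 × 0.05529 = 2.764... → 3.

3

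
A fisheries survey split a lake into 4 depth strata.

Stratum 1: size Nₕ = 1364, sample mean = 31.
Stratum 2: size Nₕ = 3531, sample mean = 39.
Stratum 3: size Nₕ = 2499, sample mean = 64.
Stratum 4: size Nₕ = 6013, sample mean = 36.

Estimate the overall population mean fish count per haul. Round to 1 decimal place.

N = 1364 + 3531 + 2499 + 6013 = 13407.
The stratified mean weights each stratum mean by its population share Nₕ/N.
Σ Nₕx̄ₕ = 1364·31 + 3531·39 + 2499·64 + 6013·36 = 42284 + 137709 + 159936 + 216468 = 556397.
Divide by N: 556397 / 13407 = 41.500... → 41.5.

41.5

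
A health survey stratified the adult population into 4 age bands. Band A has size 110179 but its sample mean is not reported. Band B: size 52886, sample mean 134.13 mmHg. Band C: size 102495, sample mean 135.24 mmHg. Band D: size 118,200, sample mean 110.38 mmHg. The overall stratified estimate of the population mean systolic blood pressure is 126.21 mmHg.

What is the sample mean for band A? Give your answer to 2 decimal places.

N = 110179 + 52886 + 102495 + 118200 = 383760.
Overall total = μ·N = 126.21·383760 = 48434349.6.
Subtract the known strata: 52886·134.13 + 102495·135.24 + 118200·110.38 = 34001938.98.
Remaining total for band A: 48434349.6 − 34001938.98 = 14432410.62.
Divide by its size: 14432410.62 / 110179 = 130.9906... → 130.99.

130.99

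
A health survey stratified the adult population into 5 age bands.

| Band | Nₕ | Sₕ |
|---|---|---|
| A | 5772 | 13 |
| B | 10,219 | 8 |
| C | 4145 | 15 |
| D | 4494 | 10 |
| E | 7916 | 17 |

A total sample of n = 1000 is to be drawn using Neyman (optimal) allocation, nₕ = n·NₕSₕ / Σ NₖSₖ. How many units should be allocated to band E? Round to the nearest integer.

338

A: NₕSₕ = 5772·13 = 75036
B: NₕSₕ = 10219·8 = 81752
C: NₕSₕ = 4145·15 = 62175
D: NₕSₕ = 4494·10 = 44940
E: NₕSₕ = 7916·17 = 134572
Σ NₕSₕ = 398475.
n_E = 1000·134572/398475 = 337.718... → 338.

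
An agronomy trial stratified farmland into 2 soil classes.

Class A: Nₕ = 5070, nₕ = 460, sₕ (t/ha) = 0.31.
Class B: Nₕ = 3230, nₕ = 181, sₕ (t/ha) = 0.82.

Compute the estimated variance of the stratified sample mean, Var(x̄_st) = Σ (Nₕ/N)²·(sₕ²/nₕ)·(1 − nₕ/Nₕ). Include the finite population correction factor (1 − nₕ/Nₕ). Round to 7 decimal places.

N = 8300. Term for each stratum: Wₕ²sₕ²/nₕ·(1−nₕ/Nₕ).
Var(x̄_st) = 0.0000708791 + 0.0005310714 = 0.0006019505 → 0.0006020.

0.0006020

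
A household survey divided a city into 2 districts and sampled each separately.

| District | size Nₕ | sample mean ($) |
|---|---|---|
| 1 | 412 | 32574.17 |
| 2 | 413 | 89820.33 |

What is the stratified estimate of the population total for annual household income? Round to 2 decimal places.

50516354.33

Population total = Σ Nₕ·x̄ₕ (each stratum's size times its mean).
412·32574.17 + 413·89820.33 = 13420558.04 + 37095796.29 = 50516354.33.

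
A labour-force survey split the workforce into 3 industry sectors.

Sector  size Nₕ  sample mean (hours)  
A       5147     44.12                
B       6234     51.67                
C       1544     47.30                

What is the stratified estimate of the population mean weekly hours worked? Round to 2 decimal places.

48.14

N = 12925; weights Wₕ = Nₕ/N = (0.3982, 0.4823, 0.1195).
x̄_st = Σ Wₕ·x̄ₕ = 0.3982·44.12 + 0.4823·51.67 + 0.1195·47.30 ≈ 48.1414...
→ 48.14.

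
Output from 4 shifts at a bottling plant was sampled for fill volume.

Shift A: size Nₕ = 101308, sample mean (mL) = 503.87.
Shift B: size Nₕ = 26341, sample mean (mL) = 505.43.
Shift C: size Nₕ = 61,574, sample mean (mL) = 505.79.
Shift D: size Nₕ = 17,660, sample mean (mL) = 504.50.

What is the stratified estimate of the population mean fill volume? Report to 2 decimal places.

504.69

x̄_st = (Σ Nₕx̄ₕ) / (Σ Nₕ) = (101308·503.87 + 26341·505.43 + 61574·505.79 + 17660·504.50) / 206883
= 104412577.05 / 206883 = 504.6938... → 504.69.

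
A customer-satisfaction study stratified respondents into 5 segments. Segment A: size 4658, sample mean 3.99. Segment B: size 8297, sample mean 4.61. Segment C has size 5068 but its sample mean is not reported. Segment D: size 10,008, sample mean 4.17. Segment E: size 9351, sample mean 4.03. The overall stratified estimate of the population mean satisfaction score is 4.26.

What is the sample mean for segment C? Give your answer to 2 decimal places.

N = 4658 + 8297 + 5068 + 10008 + 9351 = 37382.
Overall total = μ·N = 4.26·37382 = 159247.32.
Subtract the known strata: 4658·3.99 + 8297·4.61 + 10008·4.17 + 9351·4.03 = 136252.48.
Remaining total for segment C: 159247.32 − 136252.48 = 22994.84.
Divide by its size: 22994.84 / 5068 = 4.5373... → 4.54.

4.54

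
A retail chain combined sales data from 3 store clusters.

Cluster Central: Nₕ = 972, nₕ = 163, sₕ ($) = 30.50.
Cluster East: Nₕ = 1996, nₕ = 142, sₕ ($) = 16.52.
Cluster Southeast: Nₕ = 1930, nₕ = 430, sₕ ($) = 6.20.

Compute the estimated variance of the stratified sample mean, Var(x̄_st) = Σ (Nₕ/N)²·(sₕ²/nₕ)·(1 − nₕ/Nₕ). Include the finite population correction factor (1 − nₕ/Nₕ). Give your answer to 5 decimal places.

N = 4898; Wₕ = Nₕ/N.
cluster Central: (972/4898)²·30.50²/163·(1 − 163/972) = 0.18706360
cluster East: (1996/4898)²·16.52²/142·(1 − 142/1996) = 0.29645887
cluster Southeast: (1930/4898)²·6.20²/430·(1 − 430/1930) = 0.01078763
Sum = 0.49431010 → 0.49431.

0.49431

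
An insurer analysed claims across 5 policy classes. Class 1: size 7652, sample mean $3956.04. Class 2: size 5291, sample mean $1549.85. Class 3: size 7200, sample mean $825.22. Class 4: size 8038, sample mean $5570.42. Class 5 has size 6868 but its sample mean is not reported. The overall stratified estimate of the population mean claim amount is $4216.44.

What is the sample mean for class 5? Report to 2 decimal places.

Σ Nₕx̄ₕ = N·μ, so 6868·x̄_5 = 35049·4216.44 − (7652·3956.04 + 5291·1549.85 + 7200·825.22 + 8038·5570.42).
= 147782005.56 − 89188494.39 = 58593511.17.
x̄_5 = 58593511.17 / 6868 = 8531.3790... → 8531.38.

8531.38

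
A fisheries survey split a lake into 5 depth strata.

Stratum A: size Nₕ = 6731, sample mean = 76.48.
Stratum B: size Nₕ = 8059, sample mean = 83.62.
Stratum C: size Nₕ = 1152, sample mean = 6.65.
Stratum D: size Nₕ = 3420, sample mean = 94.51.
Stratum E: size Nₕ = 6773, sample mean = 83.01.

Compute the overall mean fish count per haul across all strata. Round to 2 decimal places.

N = 6731 + 8059 + 1152 + 3420 + 6773 = 26135.
The stratified mean weights each stratum mean by its population share Nₕ/N.
Σ Nₕx̄ₕ = 6731·76.48 + 8059·83.62 + 1152·6.65 + 3420·94.51 + 6773·83.01 = 514786.88 + 673893.58 + 7660.8 + 323224.2 + 562226.73 = 2081792.19.
Divide by N: 2081792.19 / 26135 = 79.6553... → 79.66.

79.66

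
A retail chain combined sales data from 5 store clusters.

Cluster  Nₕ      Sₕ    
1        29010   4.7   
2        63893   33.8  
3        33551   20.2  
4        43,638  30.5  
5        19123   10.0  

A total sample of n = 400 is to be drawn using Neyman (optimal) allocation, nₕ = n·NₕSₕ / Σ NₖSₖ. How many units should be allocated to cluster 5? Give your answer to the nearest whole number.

17

Σ NₕSₕ = 29010·4.7 + 63893·33.8 + 33551·20.2 + 43638·30.5 + 19123·10.0 = 4495849.6.
Share for 5: 191230/4495849.6 = 0.04253.
n_5 = 400 × 0.04253 = 17.014... → 17.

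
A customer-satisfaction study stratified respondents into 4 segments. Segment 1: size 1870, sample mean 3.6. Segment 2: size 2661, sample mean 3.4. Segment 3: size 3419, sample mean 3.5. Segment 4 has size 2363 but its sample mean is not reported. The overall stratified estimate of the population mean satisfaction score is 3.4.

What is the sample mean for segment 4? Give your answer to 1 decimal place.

3.1

N = 1870 + 2661 + 3419 + 2363 = 10313.
Overall total = μ·N = 3.4·10313 = 35064.2.
Subtract the known strata: 1870·3.6 + 2661·3.4 + 3419·3.5 = 27745.9.
Remaining total for segment 4: 35064.2 − 27745.9 = 7318.3.
Divide by its size: 7318.3 / 2363 = 3.097... → 3.1.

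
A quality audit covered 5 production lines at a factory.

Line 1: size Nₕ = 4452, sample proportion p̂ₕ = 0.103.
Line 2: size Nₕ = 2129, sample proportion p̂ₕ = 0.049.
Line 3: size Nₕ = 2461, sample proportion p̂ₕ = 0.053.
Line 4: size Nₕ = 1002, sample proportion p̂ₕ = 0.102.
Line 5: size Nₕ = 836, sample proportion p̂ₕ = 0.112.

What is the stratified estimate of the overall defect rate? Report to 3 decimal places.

0.082

Wₕ = Nₕ/N with N = 10880: 0.4092, 0.1957, 0.2262, 0.0921, 0.0768.
p̂_st = 0.4092·0.103 + 0.1957·0.049 + 0.2262·0.053 + 0.0921·0.102 + 0.0768·0.112 ≈ 0.08172... → 0.082.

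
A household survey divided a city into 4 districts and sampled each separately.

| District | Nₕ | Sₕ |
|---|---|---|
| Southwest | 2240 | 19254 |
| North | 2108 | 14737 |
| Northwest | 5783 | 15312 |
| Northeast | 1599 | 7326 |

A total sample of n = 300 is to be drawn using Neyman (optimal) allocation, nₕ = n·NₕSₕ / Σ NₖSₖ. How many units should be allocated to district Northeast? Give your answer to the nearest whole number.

Southwest: NₕSₕ = 2240·19254 = 43128960
North: NₕSₕ = 2108·14737 = 31065596
Northwest: NₕSₕ = 5783·15312 = 88549296
Northeast: NₕSₕ = 1599·7326 = 11714274
Σ NₕSₕ = 174458126.
n_Northeast = 300·11714274/174458126 = 20.144... → 20.

20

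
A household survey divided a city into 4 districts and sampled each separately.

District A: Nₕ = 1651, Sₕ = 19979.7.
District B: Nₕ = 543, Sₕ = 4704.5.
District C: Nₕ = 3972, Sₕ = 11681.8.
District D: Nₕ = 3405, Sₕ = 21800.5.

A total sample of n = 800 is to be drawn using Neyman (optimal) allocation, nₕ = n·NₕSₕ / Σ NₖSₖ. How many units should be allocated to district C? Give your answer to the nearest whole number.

238

Σ NₕSₕ = 1651·19979.7 + 543·4704.5 + 3972·11681.8 + 3405·21800.5 = 156171840.3.
Share for C: 46400109.6/156171840.3 = 0.29711.
n_C = 800 × 0.29711 = 237.687... → 238.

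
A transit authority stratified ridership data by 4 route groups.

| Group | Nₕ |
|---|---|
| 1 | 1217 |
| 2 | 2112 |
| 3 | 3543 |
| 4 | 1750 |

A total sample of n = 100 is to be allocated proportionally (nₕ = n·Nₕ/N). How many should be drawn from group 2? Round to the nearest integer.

N = 1217 + 2112 + 3543 + 1750 = 8622.
n_2 = 100·2112/8622 = 24.495... → 24.

24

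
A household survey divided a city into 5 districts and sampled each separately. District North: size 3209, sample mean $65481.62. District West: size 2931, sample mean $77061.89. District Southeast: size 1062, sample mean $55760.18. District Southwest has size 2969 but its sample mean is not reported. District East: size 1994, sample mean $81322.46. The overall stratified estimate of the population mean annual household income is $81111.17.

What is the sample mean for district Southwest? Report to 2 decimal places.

110927.64

Σ Nₕx̄ₕ = N·μ, so 2969·x̄_Southwest = 12165·81111.17 − (3209·65481.62 + 2931·77061.89 + 1062·55760.18 + 1994·81322.46).
= 986717383.05 − 657373214.57 = 329344168.48.
x̄_Southwest = 329344168.48 / 2969 = 110927.6418... → 110927.64.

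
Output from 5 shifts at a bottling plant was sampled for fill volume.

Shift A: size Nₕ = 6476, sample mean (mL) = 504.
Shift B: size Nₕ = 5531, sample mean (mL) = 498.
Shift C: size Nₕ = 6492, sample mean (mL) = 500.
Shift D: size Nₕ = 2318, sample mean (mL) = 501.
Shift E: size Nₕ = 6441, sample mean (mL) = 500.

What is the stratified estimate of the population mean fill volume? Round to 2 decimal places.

N = 27258; weights Wₕ = Nₕ/N = (0.2376, 0.2029, 0.2382, 0.0850, 0.2363).
x̄_st = Σ Wₕ·x̄ₕ = 0.2376·504 + 0.2029·498 + 0.2382·500 + 0.0850·501 + 0.2363·500 ≈ 500.6295...
→ 500.63.

500.63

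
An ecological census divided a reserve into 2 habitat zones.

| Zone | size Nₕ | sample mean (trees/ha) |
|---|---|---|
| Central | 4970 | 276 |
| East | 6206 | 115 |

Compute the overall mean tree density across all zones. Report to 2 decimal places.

N = 4970 + 6206 = 11176.
The stratified mean weights each stratum mean by its population share Nₕ/N.
Σ Nₕx̄ₕ = 4970·276 + 6206·115 = 1371720 + 713690 = 2085410.
Divide by N: 2085410 / 11176 = 186.5972... → 186.60.

186.60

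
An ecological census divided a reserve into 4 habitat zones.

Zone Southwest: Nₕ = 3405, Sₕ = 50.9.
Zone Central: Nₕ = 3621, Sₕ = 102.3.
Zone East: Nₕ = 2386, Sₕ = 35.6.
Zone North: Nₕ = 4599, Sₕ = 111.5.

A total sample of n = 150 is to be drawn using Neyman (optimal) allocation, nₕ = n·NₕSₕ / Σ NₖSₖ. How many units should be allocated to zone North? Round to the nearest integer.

Σ NₕSₕ = 3405·50.9 + 3621·102.3 + 2386·35.6 + 4599·111.5 = 1141472.9.
Share for North: 512788.5/1141472.9 = 0.44923.
n_North = 150 × 0.44923 = 67.385... → 67.

67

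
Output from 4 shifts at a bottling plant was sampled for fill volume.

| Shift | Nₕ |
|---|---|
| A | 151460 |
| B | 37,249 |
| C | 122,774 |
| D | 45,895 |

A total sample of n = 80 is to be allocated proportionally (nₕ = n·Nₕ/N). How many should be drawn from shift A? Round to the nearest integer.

34

Share of shift A = 151460/357378 = 0.42381.
Allocate 80 × 0.42381 = 33.905... → 34.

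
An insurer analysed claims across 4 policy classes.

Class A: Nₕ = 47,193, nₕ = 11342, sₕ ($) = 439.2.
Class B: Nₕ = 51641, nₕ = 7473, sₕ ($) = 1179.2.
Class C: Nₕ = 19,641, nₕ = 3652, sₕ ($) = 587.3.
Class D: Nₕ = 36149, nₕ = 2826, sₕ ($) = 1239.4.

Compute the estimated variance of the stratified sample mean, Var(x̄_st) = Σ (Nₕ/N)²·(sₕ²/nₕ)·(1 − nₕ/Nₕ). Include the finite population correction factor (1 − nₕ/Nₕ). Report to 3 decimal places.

47.582

N = 154624. Term for each stratum: Wₕ²sₕ²/nₕ·(1−nₕ/Nₕ).
Var(x̄_st) = 1.203539 + 17.751233 + 1.240567 + 27.386555 = 47.581894 → 47.582.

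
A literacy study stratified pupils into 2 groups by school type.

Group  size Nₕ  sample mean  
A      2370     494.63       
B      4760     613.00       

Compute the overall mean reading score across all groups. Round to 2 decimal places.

573.65

N = 2370 + 4760 = 7130.
Weight each subgroup mean by Nₕ/N and sum.
Σ Nₕx̄ₕ = 2370·494.63 + 4760·613.00 = 1172273.1 + 2917880 = 4090153.1.
Divide by N: 4090153.1 / 7130 = 573.6540... → 573.65.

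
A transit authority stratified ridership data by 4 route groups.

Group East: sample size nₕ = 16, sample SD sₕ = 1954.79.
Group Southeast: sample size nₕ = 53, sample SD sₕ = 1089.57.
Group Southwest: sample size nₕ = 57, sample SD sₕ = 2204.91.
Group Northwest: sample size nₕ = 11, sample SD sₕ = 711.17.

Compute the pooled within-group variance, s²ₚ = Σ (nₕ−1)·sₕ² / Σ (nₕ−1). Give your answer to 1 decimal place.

2980145.3

Degrees of freedom: 15 + 52 + 56 + 10 = 133.
Σ(nₕ−1)sₕ² = 15·3821203.9441 + 52·1187162.7849 + 56·4861628.1081 + 10·505762.7689 = 396359325.7189.
s²ₚ = 396359325.7189 / 133 = 2980145.306... → 2980145.3.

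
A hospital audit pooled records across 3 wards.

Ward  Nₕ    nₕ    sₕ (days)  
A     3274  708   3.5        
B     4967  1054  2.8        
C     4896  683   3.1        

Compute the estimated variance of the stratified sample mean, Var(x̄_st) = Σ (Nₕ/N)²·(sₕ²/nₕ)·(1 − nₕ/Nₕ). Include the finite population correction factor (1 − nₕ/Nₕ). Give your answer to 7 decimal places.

0.0033616

N = 13137. Term for each stratum: Wₕ²sₕ²/nₕ·(1−nₕ/Nₕ).
Var(x̄_st) = 0.0008422592 + 0.0008376972 + 0.0016816792 = 0.0033616356 → 0.0033616.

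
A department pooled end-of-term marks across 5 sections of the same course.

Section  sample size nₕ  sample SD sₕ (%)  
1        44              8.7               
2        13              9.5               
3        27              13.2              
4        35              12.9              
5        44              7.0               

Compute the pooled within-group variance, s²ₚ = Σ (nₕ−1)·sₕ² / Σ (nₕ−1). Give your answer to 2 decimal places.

105.27

Degrees of freedom: 43 + 12 + 26 + 34 + 43 = 158.
Σ(nₕ−1)sₕ² = 43·75.69 + 12·90.25 + 26·174.24 + 34·166.41 + 43·49 = 16632.85.
s²ₚ = 16632.85 / 158 = 105.2712... → 105.27.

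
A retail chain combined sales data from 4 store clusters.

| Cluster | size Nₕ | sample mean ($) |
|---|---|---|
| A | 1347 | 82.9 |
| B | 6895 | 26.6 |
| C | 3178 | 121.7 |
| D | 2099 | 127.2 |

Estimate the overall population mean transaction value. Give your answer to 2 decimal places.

N = 1347 + 6895 + 3178 + 2099 = 13519.
Weight each subgroup mean by Nₕ/N and sum.
Σ Nₕx̄ₕ = 1347·82.9 + 6895·26.6 + 3178·121.7 + 2099·127.2 = 111666.3 + 183407 + 386762.6 + 266992.8 = 948828.7.
Divide by N: 948828.7 / 13519 = 70.1848... → 70.18.

70.18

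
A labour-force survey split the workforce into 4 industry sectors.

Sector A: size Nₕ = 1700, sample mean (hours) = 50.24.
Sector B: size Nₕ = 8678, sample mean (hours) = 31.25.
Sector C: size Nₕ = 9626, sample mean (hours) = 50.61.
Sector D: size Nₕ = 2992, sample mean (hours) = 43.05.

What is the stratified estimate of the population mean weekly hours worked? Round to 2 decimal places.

42.29

N = 1700 + 8678 + 9626 + 2992 = 22996.
Weight each subgroup mean by Nₕ/N and sum.
Σ Nₕx̄ₕ = 1700·50.24 + 8678·31.25 + 9626·50.61 + 2992·43.05 = 85408 + 271187.5 + 487171.86 + 128805.6 = 972572.96.
Divide by N: 972572.96 / 22996 = 42.2931... → 42.29.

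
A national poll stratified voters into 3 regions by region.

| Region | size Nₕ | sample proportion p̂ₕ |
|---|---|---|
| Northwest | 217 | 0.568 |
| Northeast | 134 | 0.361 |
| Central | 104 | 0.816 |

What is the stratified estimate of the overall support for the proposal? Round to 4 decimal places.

N = 217 + 134 + 104 = 455.
Overall proportion = Σ (Nₕ/N)·p̂ₕ.
Σ Nₕp̂ₕ = 123.256 + 48.374 + 84.864 = 256.494.
256.494 / 455 = 0.563723... → 0.5637.

0.5637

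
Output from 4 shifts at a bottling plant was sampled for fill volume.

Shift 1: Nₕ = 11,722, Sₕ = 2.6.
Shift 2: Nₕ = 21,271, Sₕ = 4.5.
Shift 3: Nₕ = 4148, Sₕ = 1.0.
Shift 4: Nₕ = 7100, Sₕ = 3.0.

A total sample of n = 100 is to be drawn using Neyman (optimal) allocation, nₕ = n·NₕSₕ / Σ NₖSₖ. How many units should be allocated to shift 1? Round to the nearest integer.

Σ NₕSₕ = 11722·2.6 + 21271·4.5 + 4148·1.0 + 7100·3.0 = 151644.7.
Share for 1: 30477.2/151644.7 = 0.20098.
n_1 = 100 × 0.20098 = 20.098... → 20.

20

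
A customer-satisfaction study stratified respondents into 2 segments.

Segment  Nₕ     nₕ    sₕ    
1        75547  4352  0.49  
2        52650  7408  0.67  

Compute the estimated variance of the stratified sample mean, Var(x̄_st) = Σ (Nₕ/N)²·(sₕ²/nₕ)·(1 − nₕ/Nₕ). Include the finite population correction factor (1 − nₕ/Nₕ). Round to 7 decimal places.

0.0000268

N = 128197. Term for each stratum: Wₕ²sₕ²/nₕ·(1−nₕ/Nₕ).
Var(x̄_st) = 0.0000180557 + 0.0000087828 = 0.0000268385 → 0.0000268.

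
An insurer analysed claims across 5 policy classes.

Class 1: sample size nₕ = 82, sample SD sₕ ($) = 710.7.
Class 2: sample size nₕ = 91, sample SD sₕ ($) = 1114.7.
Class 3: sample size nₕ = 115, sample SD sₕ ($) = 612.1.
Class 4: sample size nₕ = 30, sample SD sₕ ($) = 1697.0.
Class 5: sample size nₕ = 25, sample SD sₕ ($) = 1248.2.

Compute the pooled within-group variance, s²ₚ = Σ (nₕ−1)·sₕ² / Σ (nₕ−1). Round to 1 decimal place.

935979.9

1: (82−1)·710.7² = 81·505094.49 = 40912653.69
2: (91−1)·1114.7² = 90·1242556.09 = 111830048.1
3: (115−1)·612.1² = 114·374666.41 = 42711970.74
4: (30−1)·1697.0² = 29·2879809 = 83514461
5: (25−1)·1248.2² = 24·1558003.24 = 37392077.76
Numerator = 316361211.29; denominator = Σ(nₕ−1) = 338.
s²ₚ = 316361211.29/338 = 935979.915... → 935979.9.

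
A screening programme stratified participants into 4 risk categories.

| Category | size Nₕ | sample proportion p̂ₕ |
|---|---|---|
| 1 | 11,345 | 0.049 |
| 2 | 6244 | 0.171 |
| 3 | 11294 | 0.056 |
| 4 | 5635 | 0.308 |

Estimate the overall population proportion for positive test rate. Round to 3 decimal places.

N = 11345 + 6244 + 11294 + 5635 = 34518.
Overall proportion = Σ (Nₕ/N)·p̂ₕ.
Σ Nₕp̂ₕ = 555.905 + 1067.724 + 632.464 + 1735.58 = 3991.673.
3991.673 / 34518 = 0.11564... → 0.116.

0.116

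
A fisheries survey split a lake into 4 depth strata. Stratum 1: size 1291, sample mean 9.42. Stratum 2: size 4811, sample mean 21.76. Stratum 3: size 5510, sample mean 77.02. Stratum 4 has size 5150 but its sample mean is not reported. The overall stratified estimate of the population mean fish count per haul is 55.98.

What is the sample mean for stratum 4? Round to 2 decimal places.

77.11

N = 1291 + 4811 + 5510 + 5150 = 16762.
Overall total = μ·N = 55.98·16762 = 938336.76.
Subtract the known strata: 1291·9.42 + 4811·21.76 + 5510·77.02 = 541228.78.
Remaining total for stratum 4: 938336.76 − 541228.78 = 397107.98.
Divide by its size: 397107.98 / 5150 = 77.1083... → 77.11.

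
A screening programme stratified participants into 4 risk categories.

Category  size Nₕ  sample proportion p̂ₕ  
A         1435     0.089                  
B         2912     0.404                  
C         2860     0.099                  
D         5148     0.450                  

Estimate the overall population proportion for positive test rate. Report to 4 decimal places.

0.3160

N = 1435 + 2912 + 2860 + 5148 = 12355.
Overall proportion = Σ (Nₕ/N)·p̂ₕ.
Σ Nₕp̂ₕ = 127.715 + 1176.448 + 283.14 + 2316.6 = 3903.903.
3903.903 / 12355 = 0.315978... → 0.3160.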